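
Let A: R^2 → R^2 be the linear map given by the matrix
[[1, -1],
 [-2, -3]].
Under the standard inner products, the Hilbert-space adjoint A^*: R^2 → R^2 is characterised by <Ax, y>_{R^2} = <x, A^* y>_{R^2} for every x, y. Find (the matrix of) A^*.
A^* = A^T =
[[1, -2],
 [-1, -3]]

For real matrices with standard dot products, the defining identity <Ax, y> = <x, A^* y> gives (Ax)^T y = x^T (A^*) y, i.e. x^T A^T y = x^T (A^*) y. Since this holds for all x, y, we must have A^* = A^T. Therefore
A^* =
[[1, -2],
 [-1, -3]].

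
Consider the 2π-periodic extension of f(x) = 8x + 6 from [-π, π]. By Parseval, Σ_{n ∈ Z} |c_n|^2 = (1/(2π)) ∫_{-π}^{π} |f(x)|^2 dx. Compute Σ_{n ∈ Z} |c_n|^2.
Σ |c_n|^2 = 64π^2/3 + 36

Expand and integrate term by term over [-π, π]:
  ∫ (8x)^2 dx = 64·(2π^3/3); ∫ 2·8·(6)·x dx = 0 (odd integrand); ∫ 6^2 dx = 36·2π.
So (1/(2π)) ∫_{-π}^{π} (8x + 6)^2 dx = 64π^2/3 + 36 = 64π^2/3 + 36.
Parseval ⇒ Σ |c_n|^2 = 64π^2/3 + 36.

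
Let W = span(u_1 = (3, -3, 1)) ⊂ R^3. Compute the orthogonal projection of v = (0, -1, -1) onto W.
proj_W(v) = (6/19, -6/19, 2/19)

Set up U = [u_1 | ... | u_1] ∈ R^(3×1). The projector onto W = col(U) is P = U (U^T U)^(-1) U^T.
Compute U^T U =
  [19],
and U^T v = (2).
Solve U^T U · c = U^T v for the coefficients: c = (2/19). The projection is proj_W(v) = U c.
Check: (v - proj_W(v)) · u_1 = 0  (should be 0).
Result: proj_W(v) = (6/19, -6/19, 2/19).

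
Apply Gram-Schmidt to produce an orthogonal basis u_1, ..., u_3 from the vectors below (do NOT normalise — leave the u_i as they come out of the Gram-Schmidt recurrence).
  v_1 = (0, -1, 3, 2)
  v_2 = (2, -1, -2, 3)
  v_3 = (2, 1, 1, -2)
Orthogonal basis:
  u_1 = (0, -1, 3, 2)
  u_2 = (2, -13/14, -31/14, 20/7)
  u_3 = (638/251, 152/251, 208/251, -236/251)

Apply the Gram-Schmidt recurrence
  u_1 = v_1
  u_i = v_i − Σ_{j<i} ((v_i · u_j) / (u_j · u_j)) · u_j.

Step by step this gives:
  u_1 = (0, -1, 3, 2)
  u_2 = (2, -13/14, -31/14, 20/7)
  u_3 = (638/251, 152/251, 208/251, -236/251)

Orthogonality check:
  u_2 · u_1 = 0 (should be 0)
  u_3 · u_1 = 0 (should be 0)
  u_3 · u_2 = 0 (should be 0)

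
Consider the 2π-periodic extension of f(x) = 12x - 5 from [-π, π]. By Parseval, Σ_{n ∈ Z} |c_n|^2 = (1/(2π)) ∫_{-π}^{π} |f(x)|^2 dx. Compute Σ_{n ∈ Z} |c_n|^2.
Σ |c_n|^2 = 48π^2 + 25

Expand and integrate term by term over [-π, π]:
  ∫ (12x)^2 dx = 144·(2π^3/3); ∫ 2·12·(-5)·x dx = 0 (odd integrand); ∫ (-5)^2 dx = 25·2π.
So (1/(2π)) ∫_{-π}^{π} (12x - 5)^2 dx = 144π^2/3 + 25 = 48π^2 + 25.
Parseval ⇒ Σ |c_n|^2 = 48π^2 + 25.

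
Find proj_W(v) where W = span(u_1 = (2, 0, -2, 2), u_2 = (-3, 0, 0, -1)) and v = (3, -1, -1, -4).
proj_W(v) = (25/14, 0, 10/7, -5/14)

Set up U = [u_1 | ... | u_2] ∈ R^(4×2). The projector onto W = col(U) is P = U (U^T U)^(-1) U^T.
Compute U^T U =
  [12, -8]
  [-8, 10],
and U^T v = (0, -5).
Solve U^T U · c = U^T v for the coefficients: c = (-5/7, -15/14). The projection is proj_W(v) = U c.
Check: (v - proj_W(v)) · u_1 = 0  (should be 0).
Check: (v - proj_W(v)) · u_2 = 0  (should be 0).
Result: proj_W(v) = (25/14, 0, 10/7, -5/14).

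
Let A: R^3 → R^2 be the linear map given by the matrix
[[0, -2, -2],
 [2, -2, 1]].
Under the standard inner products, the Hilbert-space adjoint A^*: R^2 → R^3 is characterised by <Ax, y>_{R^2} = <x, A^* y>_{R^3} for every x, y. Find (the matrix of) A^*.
A^* = A^T =
[[0, 2],
 [-2, -2],
 [-2, 1]]

For real matrices with standard dot products, the defining identity <Ax, y> = <x, A^* y> gives (Ax)^T y = x^T (A^*) y, i.e. x^T A^T y = x^T (A^*) y. Since this holds for all x, y, we must have A^* = A^T. Therefore
A^* =
[[0, 2],
 [-2, -2],
 [-2, 1]].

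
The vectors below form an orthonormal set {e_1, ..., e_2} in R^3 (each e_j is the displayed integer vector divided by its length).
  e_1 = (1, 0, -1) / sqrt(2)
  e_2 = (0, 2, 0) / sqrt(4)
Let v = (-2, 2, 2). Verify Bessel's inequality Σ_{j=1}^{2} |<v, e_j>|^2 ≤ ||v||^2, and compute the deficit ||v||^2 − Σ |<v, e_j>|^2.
Σ |<v, e_j>|^2 = 12; ||v||^2 = 12; deficit = 0

Write each e_j = u_j / sqrt(<u_j, u_j>) where u_j is the displayed integer vector. Then <v, e_j> = <v, u_j> / sqrt(<u_j, u_j>), so |<v, e_j>|^2 = <v, u_j>^2 / <u_j, u_j>.
Coefficients: <v, e_1> = -4/sqrt(2), <v, e_2> = 4/sqrt(4).
Square and sum: Σ |<v, e_j>|^2 = 12.
Compute ||v||^2 = v·v = 12.
Deficit = 12 − 12 = 0 ≥ 0, confirming Bessel's inequality. (The deficit equals ||v − Σ <v,e_j> e_j||^2, the squared distance from v to span{e_j}.)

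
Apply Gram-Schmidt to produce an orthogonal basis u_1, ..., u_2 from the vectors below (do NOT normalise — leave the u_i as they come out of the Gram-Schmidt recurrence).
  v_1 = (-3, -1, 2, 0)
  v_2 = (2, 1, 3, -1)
Orthogonal basis:
  u_1 = (-3, -1, 2, 0)
  u_2 = (25/14, 13/14, 22/7, -1)

Apply the Gram-Schmidt recurrence
  u_1 = v_1
  u_i = v_i − Σ_{j<i} ((v_i · u_j) / (u_j · u_j)) · u_j.

Step by step this gives:
  u_1 = (-3, -1, 2, 0)
  u_2 = (25/14, 13/14, 22/7, -1)

Orthogonality check:
  u_2 · u_1 = 0 (should be 0)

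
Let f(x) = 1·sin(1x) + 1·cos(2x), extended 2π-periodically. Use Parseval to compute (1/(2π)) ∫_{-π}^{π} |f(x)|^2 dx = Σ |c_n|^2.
Σ |c_n|^2 = 1

Expand |f|^2 and use orthogonality of {sin(nx), cos(mx)} on [-π, π]:
  ∫_{-π}^{π} sin(nx)^2 dx = π, ∫ cos(mx)^2 dx = π, and cross terms integrate to 0.
So ∫_{-π}^{π} f(x)^2 dx = 1^2 · π + 1^2 · π = (1 + 1)π.
Divide by 2π: (1 + 1)/2 = 1.
By Parseval, this equals Σ |c_n|^2.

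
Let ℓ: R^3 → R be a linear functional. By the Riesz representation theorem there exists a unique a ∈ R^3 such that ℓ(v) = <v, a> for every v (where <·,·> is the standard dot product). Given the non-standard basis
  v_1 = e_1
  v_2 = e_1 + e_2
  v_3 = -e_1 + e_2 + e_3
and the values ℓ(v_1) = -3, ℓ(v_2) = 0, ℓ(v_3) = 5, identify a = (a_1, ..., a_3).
a = (-3, 3, -1)

Write a = (a_1, ..., a_3) in the standard basis. For each basis vector v_i, ℓ(v_i) = <v_i, a> is a linear equation in the a_j's. Collect the n equations into a matrix system V a = ℓ, where row i of V is v_i (expressed in the standard basis). Since V is invertible (lower-triangular with 1s on the diagonal, up to permutation), solve by back-substitution:
  V =
[[1, 0, 0],
 [1, 1, 0],
 [-1, 1, 1]]
  V a = (-3, 0, 5)
Solving gives a = (-3, 3, -1).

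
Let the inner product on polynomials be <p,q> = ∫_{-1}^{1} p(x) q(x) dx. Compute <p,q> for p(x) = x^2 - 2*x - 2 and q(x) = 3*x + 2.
<p,q> = -32/3

Expand the product: p(x)·q(x) = 3*x^3 - 4*x^2 - 10*x - 4.
∫_{-1}^{1} of each monomial x^k gives [2/(k+1) if k even, 0 if k odd]. Integrating term-by-term (or equivalently evaluating the antiderivative F(x) = 3*x^4/4 - 4*x^3/3 - 5*x^2 - 4*x at the endpoints):
  F(1) − F(−1) = -115/12 − (13/12) = -32/3.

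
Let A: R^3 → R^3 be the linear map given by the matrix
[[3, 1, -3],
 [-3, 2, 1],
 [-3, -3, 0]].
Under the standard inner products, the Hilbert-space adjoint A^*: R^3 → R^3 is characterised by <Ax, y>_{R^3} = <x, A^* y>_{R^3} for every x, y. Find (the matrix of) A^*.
A^* = A^T =
[[3, -3, -3],
 [1, 2, -3],
 [-3, 1, 0]]

For real matrices with standard dot products, the defining identity <Ax, y> = <x, A^* y> gives (Ax)^T y = x^T (A^*) y, i.e. x^T A^T y = x^T (A^*) y. Since this holds for all x, y, we must have A^* = A^T. Therefore
A^* =
[[3, -3, -3],
 [1, 2, -3],
 [-3, 1, 0]].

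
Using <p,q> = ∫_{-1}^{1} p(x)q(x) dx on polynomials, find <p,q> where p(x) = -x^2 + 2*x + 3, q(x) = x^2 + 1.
<p,q> = 104/15

Expand the product: p(x)·q(x) = -x^4 + 2*x^3 + 2*x^2 + 2*x + 3.
∫_{-1}^{1} of each monomial x^k gives [2/(k+1) if k even, 0 if k odd]. Integrating term-by-term (or equivalently evaluating the antiderivative F(x) = -x^5/5 + x^4/2 + 2*x^3/3 + x^2 + 3*x at the endpoints):
  F(1) − F(−1) = 149/30 − (-59/30) = 104/15.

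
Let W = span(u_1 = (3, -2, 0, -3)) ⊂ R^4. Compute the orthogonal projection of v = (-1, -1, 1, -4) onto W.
proj_W(v) = (3/2, -1, 0, -3/2)

Set up U = [u_1 | ... | u_1] ∈ R^(4×1). The projector onto W = col(U) is P = U (U^T U)^(-1) U^T.
Compute U^T U =
  [22],
and U^T v = (11).
Solve U^T U · c = U^T v for the coefficients: c = (1/2). The projection is proj_W(v) = U c.
Check: (v - proj_W(v)) · u_1 = 0  (should be 0).
Result: proj_W(v) = (3/2, -1, 0, -3/2).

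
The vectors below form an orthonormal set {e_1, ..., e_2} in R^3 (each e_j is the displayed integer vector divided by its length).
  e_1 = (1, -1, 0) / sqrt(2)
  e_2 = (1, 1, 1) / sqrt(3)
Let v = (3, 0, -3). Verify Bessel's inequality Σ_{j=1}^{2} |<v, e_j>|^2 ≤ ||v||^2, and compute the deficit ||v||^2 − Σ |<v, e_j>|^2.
Σ |<v, e_j>|^2 = 9/2; ||v||^2 = 18; deficit = 27/2

Write each e_j = u_j / sqrt(<u_j, u_j>) where u_j is the displayed integer vector. Then <v, e_j> = <v, u_j> / sqrt(<u_j, u_j>), so |<v, e_j>|^2 = <v, u_j>^2 / <u_j, u_j>.
Coefficients: <v, e_1> = 3/sqrt(2), <v, e_2> = 0/sqrt(3).
Square and sum: Σ |<v, e_j>|^2 = 9/2.
Compute ||v||^2 = v·v = 18.
Deficit = 18 − 9/2 = 27/2 ≥ 0, confirming Bessel's inequality. (The deficit equals ||v − Σ <v,e_j> e_j||^2, the squared distance from v to span{e_j}.)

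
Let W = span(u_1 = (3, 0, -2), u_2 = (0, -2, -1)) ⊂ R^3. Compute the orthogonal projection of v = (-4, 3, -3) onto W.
proj_W(v) = (-72/61, 54/61, 75/61)

Set up U = [u_1 | ... | u_2] ∈ R^(3×2). The projector onto W = col(U) is P = U (U^T U)^(-1) U^T.
Compute U^T U =
  [13, 2]
  [2, 5],
and U^T v = (-6, -3).
Solve U^T U · c = U^T v for the coefficients: c = (-24/61, -27/61). The projection is proj_W(v) = U c.
Check: (v - proj_W(v)) · u_1 = 0  (should be 0).
Check: (v - proj_W(v)) · u_2 = 0  (should be 0).
Result: proj_W(v) = (-72/61, 54/61, 75/61).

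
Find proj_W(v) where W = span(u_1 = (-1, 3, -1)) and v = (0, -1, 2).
proj_W(v) = (5/11, -15/11, 5/11)

Set up U = [u_1 | ... | u_1] ∈ R^(3×1). The projector onto W = col(U) is P = U (U^T U)^(-1) U^T.
Compute U^T U =
  [11],
and U^T v = (-5).
Solve U^T U · c = U^T v for the coefficients: c = (-5/11). The projection is proj_W(v) = U c.
Check: (v - proj_W(v)) · u_1 = 0  (should be 0).
Result: proj_W(v) = (5/11, -15/11, 5/11).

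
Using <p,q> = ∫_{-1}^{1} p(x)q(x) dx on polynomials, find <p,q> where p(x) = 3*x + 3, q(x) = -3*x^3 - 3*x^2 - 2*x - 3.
<p,q> = -158/5

Expand the product: p(x)·q(x) = -9*x^4 - 18*x^3 - 15*x^2 - 15*x - 9.
∫_{-1}^{1} of each monomial x^k gives [2/(k+1) if k even, 0 if k odd]. Integrating term-by-term (or equivalently evaluating the antiderivative F(x) = -9*x^5/5 - 9*x^4/2 - 5*x^3 - 15*x^2/2 - 9*x at the endpoints):
  F(1) − F(−1) = -139/5 − (19/5) = -158/5.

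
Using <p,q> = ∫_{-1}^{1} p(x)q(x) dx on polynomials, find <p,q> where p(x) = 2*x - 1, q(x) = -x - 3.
<p,q> = 14/3

Expand the product: p(x)·q(x) = -2*x^2 - 5*x + 3.
∫_{-1}^{1} of each monomial x^k gives [2/(k+1) if k even, 0 if k odd]. Integrating term-by-term (or equivalently evaluating the antiderivative F(x) = -2*x^3/3 - 5*x^2/2 + 3*x at the endpoints):
  F(1) − F(−1) = -1/6 − (-29/6) = 14/3.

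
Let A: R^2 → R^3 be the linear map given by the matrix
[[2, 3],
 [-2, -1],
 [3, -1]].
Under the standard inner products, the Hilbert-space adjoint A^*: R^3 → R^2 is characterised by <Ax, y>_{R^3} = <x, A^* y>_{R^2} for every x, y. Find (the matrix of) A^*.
A^* = A^T =
[[2, -2, 3],
 [3, -1, -1]]

For real matrices with standard dot products, the defining identity <Ax, y> = <x, A^* y> gives (Ax)^T y = x^T (A^*) y, i.e. x^T A^T y = x^T (A^*) y. Since this holds for all x, y, we must have A^* = A^T. Therefore
A^* =
[[2, -2, 3],
 [3, -1, -1]].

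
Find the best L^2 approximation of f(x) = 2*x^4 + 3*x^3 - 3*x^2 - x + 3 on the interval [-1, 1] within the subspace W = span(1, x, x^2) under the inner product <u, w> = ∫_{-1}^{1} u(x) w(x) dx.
g(x) = -9*x^2/7 + 4*x/5 + 99/35

The best approximation g ∈ W is the orthogonal projection of f onto W. Writing g = a_0 + a_1 x + a_2 x^2, the coefficients solve the normal equations G · a = b where
  G_{ij} = <φ_i, φ_j> and b_i = <f, φ_i>, with φ_0 = 1, φ_1 = x, φ_2 = x^2.
G =
  [2, 0, 2/3]
  [0, 2/3, 0]
  [2/3, 0, 2/5],
b = (24/5, 8/15, 48/35).
Solving gives a_0 = 99/35, a_1 = 4/5, a_2 = -9/7, so
  g(x) = -9*x^2/7 + 4*x/5 + 99/35.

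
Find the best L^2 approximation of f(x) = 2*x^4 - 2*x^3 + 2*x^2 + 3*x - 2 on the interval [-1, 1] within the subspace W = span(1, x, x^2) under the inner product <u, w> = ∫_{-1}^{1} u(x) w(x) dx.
g(x) = 26*x^2/7 + 9*x/5 - 76/35

The best approximation g ∈ W is the orthogonal projection of f onto W. Writing g = a_0 + a_1 x + a_2 x^2, the coefficients solve the normal equations G · a = b where
  G_{ij} = <φ_i, φ_j> and b_i = <f, φ_i>, with φ_0 = 1, φ_1 = x, φ_2 = x^2.
G =
  [2, 0, 2/3]
  [0, 2/3, 0]
  [2/3, 0, 2/5],
b = (-28/15, 6/5, 4/105).
Solving gives a_0 = -76/35, a_1 = 9/5, a_2 = 26/7, so
  g(x) = 26*x^2/7 + 9*x/5 - 76/35.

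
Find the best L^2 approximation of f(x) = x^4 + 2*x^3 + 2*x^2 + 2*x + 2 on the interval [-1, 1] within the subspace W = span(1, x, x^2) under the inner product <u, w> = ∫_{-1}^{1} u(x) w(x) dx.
g(x) = 20*x^2/7 + 16*x/5 + 67/35

The best approximation g ∈ W is the orthogonal projection of f onto W. Writing g = a_0 + a_1 x + a_2 x^2, the coefficients solve the normal equations G · a = b where
  G_{ij} = <φ_i, φ_j> and b_i = <f, φ_i>, with φ_0 = 1, φ_1 = x, φ_2 = x^2.
G =
  [2, 0, 2/3]
  [0, 2/3, 0]
  [2/3, 0, 2/5],
b = (86/15, 32/15, 254/105).
Solving gives a_0 = 67/35, a_1 = 16/5, a_2 = 20/7, so
  g(x) = 20*x^2/7 + 16*x/5 + 67/35.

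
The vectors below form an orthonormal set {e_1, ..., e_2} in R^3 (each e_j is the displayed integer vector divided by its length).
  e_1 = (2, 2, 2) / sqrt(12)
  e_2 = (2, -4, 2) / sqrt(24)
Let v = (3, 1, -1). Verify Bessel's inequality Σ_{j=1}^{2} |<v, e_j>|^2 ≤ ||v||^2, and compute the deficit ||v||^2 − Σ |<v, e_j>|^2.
Σ |<v, e_j>|^2 = 3; ||v||^2 = 11; deficit = 8

Write each e_j = u_j / sqrt(<u_j, u_j>) where u_j is the displayed integer vector. Then <v, e_j> = <v, u_j> / sqrt(<u_j, u_j>), so |<v, e_j>|^2 = <v, u_j>^2 / <u_j, u_j>.
Coefficients: <v, e_1> = 6/sqrt(12), <v, e_2> = 0/sqrt(24).
Square and sum: Σ |<v, e_j>|^2 = 3.
Compute ||v||^2 = v·v = 11.
Deficit = 11 − 3 = 8 ≥ 0, confirming Bessel's inequality. (The deficit equals ||v − Σ <v,e_j> e_j||^2, the squared distance from v to span{e_j}.)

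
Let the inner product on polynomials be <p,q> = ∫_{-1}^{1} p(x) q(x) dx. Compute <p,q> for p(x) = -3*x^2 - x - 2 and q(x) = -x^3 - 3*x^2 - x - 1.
<p,q> = 44/3

Expand the product: p(x)·q(x) = 3*x^5 + 10*x^4 + 8*x^3 + 10*x^2 + 3*x + 2.
∫_{-1}^{1} of each monomial x^k gives [2/(k+1) if k even, 0 if k odd]. Integrating term-by-term (or equivalently evaluating the antiderivative F(x) = x^6/2 + 2*x^5 + 2*x^4 + 10*x^3/3 + 3*x^2/2 + 2*x at the endpoints):
  F(1) − F(−1) = 34/3 − (-10/3) = 44/3.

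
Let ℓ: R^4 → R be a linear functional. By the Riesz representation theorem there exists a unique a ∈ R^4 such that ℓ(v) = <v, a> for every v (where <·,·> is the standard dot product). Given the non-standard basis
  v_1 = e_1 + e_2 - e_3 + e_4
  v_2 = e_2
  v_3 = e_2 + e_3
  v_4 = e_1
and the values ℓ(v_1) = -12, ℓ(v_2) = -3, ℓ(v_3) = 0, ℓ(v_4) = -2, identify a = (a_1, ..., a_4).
a = (-2, -3, 3, -4)

Write a = (a_1, ..., a_4) in the standard basis. For each basis vector v_i, ℓ(v_i) = <v_i, a> is a linear equation in the a_j's. Collect the n equations into a matrix system V a = ℓ, where row i of V is v_i (expressed in the standard basis). Since V is invertible (lower-triangular with 1s on the diagonal, up to permutation), solve by back-substitution:
  V =
[[1, 1, -1, 1],
 [0, 1, 0, 0],
 [0, 1, 1, 0],
 [1, 0, 0, 0]]
  V a = (-12, -3, 0, -2)
Solving gives a = (-2, -3, 3, -4).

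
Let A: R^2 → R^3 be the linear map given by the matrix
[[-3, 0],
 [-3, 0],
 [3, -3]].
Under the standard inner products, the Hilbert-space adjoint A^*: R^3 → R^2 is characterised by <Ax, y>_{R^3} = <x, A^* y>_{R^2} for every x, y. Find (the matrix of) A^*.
A^* = A^T =
[[-3, -3, 3],
 [0, 0, -3]]

For real matrices with standard dot products, the defining identity <Ax, y> = <x, A^* y> gives (Ax)^T y = x^T (A^*) y, i.e. x^T A^T y = x^T (A^*) y. Since this holds for all x, y, we must have A^* = A^T. Therefore
A^* =
[[-3, -3, 3],
 [0, 0, -3]].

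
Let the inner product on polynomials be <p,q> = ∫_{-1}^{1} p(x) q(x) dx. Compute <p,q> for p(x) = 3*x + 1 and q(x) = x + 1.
<p,q> = 4

Expand the product: p(x)·q(x) = 3*x^2 + 4*x + 1.
∫_{-1}^{1} of each monomial x^k gives [2/(k+1) if k even, 0 if k odd]. Integrating term-by-term (or equivalently evaluating the antiderivative F(x) = x^3 + 2*x^2 + x at the endpoints):
  F(1) − F(−1) = 4 − (0) = 4.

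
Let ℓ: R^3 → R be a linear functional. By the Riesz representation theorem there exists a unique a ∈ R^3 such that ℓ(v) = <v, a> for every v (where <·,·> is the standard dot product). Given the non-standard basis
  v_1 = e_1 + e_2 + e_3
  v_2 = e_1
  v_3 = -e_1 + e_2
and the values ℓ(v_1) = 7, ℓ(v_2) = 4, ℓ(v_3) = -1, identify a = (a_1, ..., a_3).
a = (4, 3, 0)

Write a = (a_1, ..., a_3) in the standard basis. For each basis vector v_i, ℓ(v_i) = <v_i, a> is a linear equation in the a_j's. Collect the n equations into a matrix system V a = ℓ, where row i of V is v_i (expressed in the standard basis). Since V is invertible (lower-triangular with 1s on the diagonal, up to permutation), solve by back-substitution:
  V =
[[1, 1, 1],
 [1, 0, 0],
 [-1, 1, 0]]
  V a = (7, 4, -1)
Solving gives a = (4, 3, 0).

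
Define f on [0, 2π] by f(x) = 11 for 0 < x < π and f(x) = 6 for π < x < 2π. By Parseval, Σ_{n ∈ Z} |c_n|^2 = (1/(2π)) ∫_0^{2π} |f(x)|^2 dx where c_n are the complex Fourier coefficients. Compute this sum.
Σ |c_n|^2 = 157/2

Parseval equates the L^2 energy of f (normalised by 1/(2π)) with the ℓ^2 sum of its Fourier coefficients: (1/(2π)) ∫_0^{2π} |f|^2 = Σ |c_n|^2.
Compute the left side: (1/(2π)) [∫_0^π 11^2 dx + ∫_π^{2π} 6^2 dx] = (1/(2π)) · (121π + 36π) = (121 + 36)/2 = 157/2.
So Σ_{n ∈ Z} |c_n|^2 = 157/2.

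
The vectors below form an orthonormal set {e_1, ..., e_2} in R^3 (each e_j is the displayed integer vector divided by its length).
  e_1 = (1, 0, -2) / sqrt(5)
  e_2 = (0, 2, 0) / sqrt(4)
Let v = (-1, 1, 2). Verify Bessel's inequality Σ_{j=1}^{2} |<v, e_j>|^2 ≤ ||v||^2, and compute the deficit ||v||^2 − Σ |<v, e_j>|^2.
Σ |<v, e_j>|^2 = 6; ||v||^2 = 6; deficit = 0

Write each e_j = u_j / sqrt(<u_j, u_j>) where u_j is the displayed integer vector. Then <v, e_j> = <v, u_j> / sqrt(<u_j, u_j>), so |<v, e_j>|^2 = <v, u_j>^2 / <u_j, u_j>.
Coefficients: <v, e_1> = -5/sqrt(5), <v, e_2> = 2/sqrt(4).
Square and sum: Σ |<v, e_j>|^2 = 6.
Compute ||v||^2 = v·v = 6.
Deficit = 6 − 6 = 0 ≥ 0, confirming Bessel's inequality. (The deficit equals ||v − Σ <v,e_j> e_j||^2, the squared distance from v to span{e_j}.)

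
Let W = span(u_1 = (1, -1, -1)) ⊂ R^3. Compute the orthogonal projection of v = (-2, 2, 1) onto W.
proj_W(v) = (-5/3, 5/3, 5/3)

Set up U = [u_1 | ... | u_1] ∈ R^(3×1). The projector onto W = col(U) is P = U (U^T U)^(-1) U^T.
Compute U^T U =
  [3],
and U^T v = (-5).
Solve U^T U · c = U^T v for the coefficients: c = (-5/3). The projection is proj_W(v) = U c.
Check: (v - proj_W(v)) · u_1 = 0  (should be 0).
Result: proj_W(v) = (-5/3, 5/3, 5/3).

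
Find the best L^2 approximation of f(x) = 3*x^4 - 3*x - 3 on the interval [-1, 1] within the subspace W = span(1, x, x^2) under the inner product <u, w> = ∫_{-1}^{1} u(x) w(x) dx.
g(x) = 18*x^2/7 - 3*x - 114/35

The best approximation g ∈ W is the orthogonal projection of f onto W. Writing g = a_0 + a_1 x + a_2 x^2, the coefficients solve the normal equations G · a = b where
  G_{ij} = <φ_i, φ_j> and b_i = <f, φ_i>, with φ_0 = 1, φ_1 = x, φ_2 = x^2.
G =
  [2, 0, 2/3]
  [0, 2/3, 0]
  [2/3, 0, 2/5],
b = (-24/5, -2, -8/7).
Solving gives a_0 = -114/35, a_1 = -3, a_2 = 18/7, so
  g(x) = 18*x^2/7 - 3*x - 114/35.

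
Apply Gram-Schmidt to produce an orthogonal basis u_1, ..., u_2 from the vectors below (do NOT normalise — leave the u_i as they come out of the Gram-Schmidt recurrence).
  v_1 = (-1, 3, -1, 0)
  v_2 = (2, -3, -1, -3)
Orthogonal basis:
  u_1 = (-1, 3, -1, 0)
  u_2 = (12/11, -3/11, -21/11, -3)

Apply the Gram-Schmidt recurrence
  u_1 = v_1
  u_i = v_i − Σ_{j<i} ((v_i · u_j) / (u_j · u_j)) · u_j.

Step by step this gives:
  u_1 = (-1, 3, -1, 0)
  u_2 = (12/11, -3/11, -21/11, -3)

Orthogonality check:
  u_2 · u_1 = 0 (should be 0)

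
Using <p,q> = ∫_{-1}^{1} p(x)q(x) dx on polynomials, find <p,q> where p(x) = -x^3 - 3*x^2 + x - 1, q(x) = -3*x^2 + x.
<p,q> = 88/15

Expand the product: p(x)·q(x) = 3*x^5 + 8*x^4 - 6*x^3 + 4*x^2 - x.
∫_{-1}^{1} of each monomial x^k gives [2/(k+1) if k even, 0 if k odd]. Integrating term-by-term (or equivalently evaluating the antiderivative F(x) = x^6/2 + 8*x^5/5 - 3*x^4/2 + 4*x^3/3 - x^2/2 at the endpoints):
  F(1) − F(−1) = 43/30 − (-133/30) = 88/15.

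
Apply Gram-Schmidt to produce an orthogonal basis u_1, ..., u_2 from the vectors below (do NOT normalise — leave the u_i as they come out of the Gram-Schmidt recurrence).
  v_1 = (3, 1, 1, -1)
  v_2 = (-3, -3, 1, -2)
Orthogonal basis:
  u_1 = (3, 1, 1, -1)
  u_2 = (-3/4, -9/4, 7/4, -11/4)

Apply the Gram-Schmidt recurrence
  u_1 = v_1
  u_i = v_i − Σ_{j<i} ((v_i · u_j) / (u_j · u_j)) · u_j.

Step by step this gives:
  u_1 = (3, 1, 1, -1)
  u_2 = (-3/4, -9/4, 7/4, -11/4)

Orthogonality check:
  u_2 · u_1 = 0 (should be 0)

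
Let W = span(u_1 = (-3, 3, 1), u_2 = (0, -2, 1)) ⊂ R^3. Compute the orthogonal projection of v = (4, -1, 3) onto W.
proj_W(v) = (3/2, -5/2, 0)

Set up U = [u_1 | ... | u_2] ∈ R^(3×2). The projector onto W = col(U) is P = U (U^T U)^(-1) U^T.
Compute U^T U =
  [19, -5]
  [-5, 5],
and U^T v = (-12, 5).
Solve U^T U · c = U^T v for the coefficients: c = (-1/2, 1/2). The projection is proj_W(v) = U c.
Check: (v - proj_W(v)) · u_1 = 0  (should be 0).
Check: (v - proj_W(v)) · u_2 = 0  (should be 0).
Result: proj_W(v) = (3/2, -5/2, 0).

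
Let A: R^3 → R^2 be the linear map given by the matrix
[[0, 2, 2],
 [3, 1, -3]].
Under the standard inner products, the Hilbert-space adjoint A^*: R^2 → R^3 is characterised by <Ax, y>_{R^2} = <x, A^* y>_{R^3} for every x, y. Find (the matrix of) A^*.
A^* = A^T =
[[0, 3],
 [2, 1],
 [2, -3]]

For real matrices with standard dot products, the defining identity <Ax, y> = <x, A^* y> gives (Ax)^T y = x^T (A^*) y, i.e. x^T A^T y = x^T (A^*) y. Since this holds for all x, y, we must have A^* = A^T. Therefore
A^* =
[[0, 3],
 [2, 1],
 [2, -3]].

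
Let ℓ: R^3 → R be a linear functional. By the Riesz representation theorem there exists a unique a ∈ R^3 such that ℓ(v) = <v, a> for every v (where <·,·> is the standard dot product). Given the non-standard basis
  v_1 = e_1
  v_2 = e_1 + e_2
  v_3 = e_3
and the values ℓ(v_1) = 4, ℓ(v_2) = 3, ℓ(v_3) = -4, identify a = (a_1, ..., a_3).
a = (4, -1, -4)

Write a = (a_1, ..., a_3) in the standard basis. For each basis vector v_i, ℓ(v_i) = <v_i, a> is a linear equation in the a_j's. Collect the n equations into a matrix system V a = ℓ, where row i of V is v_i (expressed in the standard basis). Since V is invertible (lower-triangular with 1s on the diagonal, up to permutation), solve by back-substitution:
  V =
[[1, 0, 0],
 [1, 1, 0],
 [0, 0, 1]]
  V a = (4, 3, -4)
Solving gives a = (4, -1, -4).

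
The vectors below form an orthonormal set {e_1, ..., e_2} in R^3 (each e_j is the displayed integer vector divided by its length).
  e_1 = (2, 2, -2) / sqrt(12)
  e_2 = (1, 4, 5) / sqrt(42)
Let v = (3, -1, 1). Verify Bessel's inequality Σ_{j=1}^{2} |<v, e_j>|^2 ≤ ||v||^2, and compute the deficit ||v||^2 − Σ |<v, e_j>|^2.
Σ |<v, e_j>|^2 = 5/7; ||v||^2 = 11; deficit = 72/7

Write each e_j = u_j / sqrt(<u_j, u_j>) where u_j is the displayed integer vector. Then <v, e_j> = <v, u_j> / sqrt(<u_j, u_j>), so |<v, e_j>|^2 = <v, u_j>^2 / <u_j, u_j>.
Coefficients: <v, e_1> = 2/sqrt(12), <v, e_2> = 4/sqrt(42).
Square and sum: Σ |<v, e_j>|^2 = 5/7.
Compute ||v||^2 = v·v = 11.
Deficit = 11 − 5/7 = 72/7 ≥ 0, confirming Bessel's inequality. (The deficit equals ||v − Σ <v,e_j> e_j||^2, the squared distance from v to span{e_j}.)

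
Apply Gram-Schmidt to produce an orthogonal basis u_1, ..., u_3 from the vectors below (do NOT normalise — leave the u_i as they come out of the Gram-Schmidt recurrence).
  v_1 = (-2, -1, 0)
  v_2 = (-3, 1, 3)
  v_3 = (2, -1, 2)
Orthogonal basis:
  u_1 = (-2, -1, 0)
  u_2 = (-1, 2, 3)
  u_3 = (33/35, -66/35, 11/7)

Apply the Gram-Schmidt recurrence
  u_1 = v_1
  u_i = v_i − Σ_{j<i} ((v_i · u_j) / (u_j · u_j)) · u_j.

Step by step this gives:
  u_1 = (-2, -1, 0)
  u_2 = (-1, 2, 3)
  u_3 = (33/35, -66/35, 11/7)

Orthogonality check:
  u_2 · u_1 = 0 (should be 0)
  u_3 · u_1 = 0 (should be 0)
  u_3 · u_2 = 0 (should be 0)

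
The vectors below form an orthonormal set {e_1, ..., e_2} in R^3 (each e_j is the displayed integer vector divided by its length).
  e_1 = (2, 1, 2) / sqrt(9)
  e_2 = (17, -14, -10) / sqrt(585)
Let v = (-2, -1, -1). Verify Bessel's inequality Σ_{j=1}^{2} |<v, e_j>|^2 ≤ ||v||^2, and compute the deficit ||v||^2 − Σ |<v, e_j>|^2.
Σ |<v, e_j>|^2 = 73/13; ||v||^2 = 6; deficit = 5/13

Write each e_j = u_j / sqrt(<u_j, u_j>) where u_j is the displayed integer vector. Then <v, e_j> = <v, u_j> / sqrt(<u_j, u_j>), so |<v, e_j>|^2 = <v, u_j>^2 / <u_j, u_j>.
Coefficients: <v, e_1> = -7/sqrt(9), <v, e_2> = -10/sqrt(585).
Square and sum: Σ |<v, e_j>|^2 = 73/13.
Compute ||v||^2 = v·v = 6.
Deficit = 6 − 73/13 = 5/13 ≥ 0, confirming Bessel's inequality. (The deficit equals ||v − Σ <v,e_j> e_j||^2, the squared distance from v to span{e_j}.)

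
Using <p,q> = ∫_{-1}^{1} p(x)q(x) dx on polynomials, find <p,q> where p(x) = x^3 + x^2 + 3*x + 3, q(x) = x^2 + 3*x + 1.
<p,q> = 244/15

Expand the product: p(x)·q(x) = x^5 + 4*x^4 + 7*x^3 + 13*x^2 + 12*x + 3.
∫_{-1}^{1} of each monomial x^k gives [2/(k+1) if k even, 0 if k odd]. Integrating term-by-term (or equivalently evaluating the antiderivative F(x) = x^6/6 + 4*x^5/5 + 7*x^4/4 + 13*x^3/3 + 6*x^2 + 3*x at the endpoints):
  F(1) − F(−1) = 321/20 − (-13/60) = 244/15.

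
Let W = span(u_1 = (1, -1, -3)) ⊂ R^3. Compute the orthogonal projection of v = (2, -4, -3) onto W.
proj_W(v) = (15/11, -15/11, -45/11)

Set up U = [u_1 | ... | u_1] ∈ R^(3×1). The projector onto W = col(U) is P = U (U^T U)^(-1) U^T.
Compute U^T U =
  [11],
and U^T v = (15).
Solve U^T U · c = U^T v for the coefficients: c = (15/11). The projection is proj_W(v) = U c.
Check: (v - proj_W(v)) · u_1 = 0  (should be 0).
Result: proj_W(v) = (15/11, -15/11, -45/11).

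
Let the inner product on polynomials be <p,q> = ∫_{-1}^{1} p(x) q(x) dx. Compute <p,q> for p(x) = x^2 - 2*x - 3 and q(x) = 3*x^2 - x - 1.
<p,q> = 28/15

Expand the product: p(x)·q(x) = 3*x^4 - 7*x^3 - 8*x^2 + 5*x + 3.
∫_{-1}^{1} of each monomial x^k gives [2/(k+1) if k even, 0 if k odd]. Integrating term-by-term (or equivalently evaluating the antiderivative F(x) = 3*x^5/5 - 7*x^4/4 - 8*x^3/3 + 5*x^2/2 + 3*x at the endpoints):
  F(1) − F(−1) = 101/60 − (-11/60) = 28/15.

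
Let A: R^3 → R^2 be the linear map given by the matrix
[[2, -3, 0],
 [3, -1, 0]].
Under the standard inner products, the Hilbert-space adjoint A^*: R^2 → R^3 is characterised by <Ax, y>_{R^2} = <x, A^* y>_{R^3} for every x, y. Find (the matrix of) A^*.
A^* = A^T =
[[2, 3],
 [-3, -1],
 [0, 0]]

For real matrices with standard dot products, the defining identity <Ax, y> = <x, A^* y> gives (Ax)^T y = x^T (A^*) y, i.e. x^T A^T y = x^T (A^*) y. Since this holds for all x, y, we must have A^* = A^T. Therefore
A^* =
[[2, 3],
 [-3, -1],
 [0, 0]].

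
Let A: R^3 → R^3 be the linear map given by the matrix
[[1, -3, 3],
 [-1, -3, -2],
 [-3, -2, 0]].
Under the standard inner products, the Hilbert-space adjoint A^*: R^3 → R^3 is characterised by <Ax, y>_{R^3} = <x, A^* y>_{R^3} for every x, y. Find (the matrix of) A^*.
A^* = A^T =
[[1, -1, -3],
 [-3, -3, -2],
 [3, -2, 0]]

For real matrices with standard dot products, the defining identity <Ax, y> = <x, A^* y> gives (Ax)^T y = x^T (A^*) y, i.e. x^T A^T y = x^T (A^*) y. Since this holds for all x, y, we must have A^* = A^T. Therefore
A^* =
[[1, -1, -3],
 [-3, -3, -2],
 [3, -2, 0]].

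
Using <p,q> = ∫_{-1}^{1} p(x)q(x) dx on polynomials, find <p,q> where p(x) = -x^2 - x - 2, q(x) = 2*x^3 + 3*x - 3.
<p,q> = 56/5

Expand the product: p(x)·q(x) = -2*x^5 - 2*x^4 - 7*x^3 - 3*x + 6.
∫_{-1}^{1} of each monomial x^k gives [2/(k+1) if k even, 0 if k odd]. Integrating term-by-term (or equivalently evaluating the antiderivative F(x) = -x^6/3 - 2*x^5/5 - 7*x^4/4 - 3*x^2/2 + 6*x at the endpoints):
  F(1) − F(−1) = 121/60 − (-551/60) = 56/5.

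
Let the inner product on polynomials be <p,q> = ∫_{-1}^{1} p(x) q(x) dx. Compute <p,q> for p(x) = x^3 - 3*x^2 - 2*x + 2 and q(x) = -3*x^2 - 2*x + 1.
<p,q> = 52/15

Expand the product: p(x)·q(x) = -3*x^5 + 7*x^4 + 13*x^3 - 5*x^2 - 6*x + 2.
∫_{-1}^{1} of each monomial x^k gives [2/(k+1) if k even, 0 if k odd]. Integrating term-by-term (or equivalently evaluating the antiderivative F(x) = -x^6/2 + 7*x^5/5 + 13*x^4/4 - 5*x^3/3 - 3*x^2 + 2*x at the endpoints):
  F(1) − F(−1) = 89/60 − (-119/60) = 52/15.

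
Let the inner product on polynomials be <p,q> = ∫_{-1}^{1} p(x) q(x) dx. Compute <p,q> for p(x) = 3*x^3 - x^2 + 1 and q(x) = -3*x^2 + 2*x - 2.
<p,q> = -16/15

Expand the product: p(x)·q(x) = -9*x^5 + 9*x^4 - 8*x^3 - x^2 + 2*x - 2.
∫_{-1}^{1} of each monomial x^k gives [2/(k+1) if k even, 0 if k odd]. Integrating term-by-term (or equivalently evaluating the antiderivative F(x) = -3*x^6/2 + 9*x^5/5 - 2*x^4 - x^3/3 + x^2 - 2*x at the endpoints):
  F(1) − F(−1) = -91/30 − (-59/30) = -16/15.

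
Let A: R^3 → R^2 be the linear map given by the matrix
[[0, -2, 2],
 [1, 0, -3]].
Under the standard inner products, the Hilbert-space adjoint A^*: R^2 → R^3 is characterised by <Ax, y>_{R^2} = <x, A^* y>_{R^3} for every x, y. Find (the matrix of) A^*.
A^* = A^T =
[[0, 1],
 [-2, 0],
 [2, -3]]

For real matrices with standard dot products, the defining identity <Ax, y> = <x, A^* y> gives (Ax)^T y = x^T (A^*) y, i.e. x^T A^T y = x^T (A^*) y. Since this holds for all x, y, we must have A^* = A^T. Therefore
A^* =
[[0, 1],
 [-2, 0],
 [2, -3]].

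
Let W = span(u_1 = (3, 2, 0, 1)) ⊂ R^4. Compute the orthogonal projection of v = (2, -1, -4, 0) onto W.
proj_W(v) = (6/7, 4/7, 0, 2/7)

Set up U = [u_1 | ... | u_1] ∈ R^(4×1). The projector onto W = col(U) is P = U (U^T U)^(-1) U^T.
Compute U^T U =
  [14],
and U^T v = (4).
Solve U^T U · c = U^T v for the coefficients: c = (2/7). The projection is proj_W(v) = U c.
Check: (v - proj_W(v)) · u_1 = 0  (should be 0).
Result: proj_W(v) = (6/7, 4/7, 0, 2/7).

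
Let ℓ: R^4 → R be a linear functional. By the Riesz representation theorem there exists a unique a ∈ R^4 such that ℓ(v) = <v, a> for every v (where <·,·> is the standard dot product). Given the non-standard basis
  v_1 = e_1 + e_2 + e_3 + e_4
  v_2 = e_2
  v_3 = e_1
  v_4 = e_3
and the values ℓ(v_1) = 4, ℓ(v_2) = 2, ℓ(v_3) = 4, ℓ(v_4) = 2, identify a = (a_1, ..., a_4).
a = (4, 2, 2, -4)

Write a = (a_1, ..., a_4) in the standard basis. For each basis vector v_i, ℓ(v_i) = <v_i, a> is a linear equation in the a_j's. Collect the n equations into a matrix system V a = ℓ, where row i of V is v_i (expressed in the standard basis). Since V is invertible (lower-triangular with 1s on the diagonal, up to permutation), solve by back-substitution:
  V =
[[1, 1, 1, 1],
 [0, 1, 0, 0],
 [1, 0, 0, 0],
 [0, 0, 1, 0]]
  V a = (4, 2, 4, 2)
Solving gives a = (4, 2, 2, -4).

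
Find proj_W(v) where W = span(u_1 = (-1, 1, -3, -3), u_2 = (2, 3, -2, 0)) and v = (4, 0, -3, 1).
proj_W(v) = (596/291, 734/291, -340/291, 64/97)

Set up U = [u_1 | ... | u_2] ∈ R^(4×2). The projector onto W = col(U) is P = U (U^T U)^(-1) U^T.
Compute U^T U =
  [20, 7]
  [7, 17],
and U^T v = (2, 14).
Solve U^T U · c = U^T v for the coefficients: c = (-64/291, 266/291). The projection is proj_W(v) = U c.
Check: (v - proj_W(v)) · u_1 = 0  (should be 0).
Check: (v - proj_W(v)) · u_2 = 0  (should be 0).
Result: proj_W(v) = (596/291, 734/291, -340/291, 64/97).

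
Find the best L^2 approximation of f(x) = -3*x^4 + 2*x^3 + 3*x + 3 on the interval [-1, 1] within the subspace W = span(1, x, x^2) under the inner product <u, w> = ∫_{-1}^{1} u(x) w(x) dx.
g(x) = -18*x^2/7 + 21*x/5 + 114/35

The best approximation g ∈ W is the orthogonal projection of f onto W. Writing g = a_0 + a_1 x + a_2 x^2, the coefficients solve the normal equations G · a = b where
  G_{ij} = <φ_i, φ_j> and b_i = <f, φ_i>, with φ_0 = 1, φ_1 = x, φ_2 = x^2.
G =
  [2, 0, 2/3]
  [0, 2/3, 0]
  [2/3, 0, 2/5],
b = (24/5, 14/5, 8/7).
Solving gives a_0 = 114/35, a_1 = 21/5, a_2 = -18/7, so
  g(x) = -18*x^2/7 + 21*x/5 + 114/35.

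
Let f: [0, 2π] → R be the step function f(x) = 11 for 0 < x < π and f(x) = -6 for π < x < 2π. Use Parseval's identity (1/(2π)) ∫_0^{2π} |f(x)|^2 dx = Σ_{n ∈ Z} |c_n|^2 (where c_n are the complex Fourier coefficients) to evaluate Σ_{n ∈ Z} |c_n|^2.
Σ |c_n|^2 = 157/2

Parseval equates the L^2 energy of f (normalised by 1/(2π)) with the ℓ^2 sum of its Fourier coefficients: (1/(2π)) ∫_0^{2π} |f|^2 = Σ |c_n|^2.
Compute the left side: (1/(2π)) [∫_0^π 11^2 dx + ∫_π^{2π} (-6)^2 dx] = (1/(2π)) · (121π + 36π) = (121 + 36)/2 = 157/2.
So Σ_{n ∈ Z} |c_n|^2 = 157/2.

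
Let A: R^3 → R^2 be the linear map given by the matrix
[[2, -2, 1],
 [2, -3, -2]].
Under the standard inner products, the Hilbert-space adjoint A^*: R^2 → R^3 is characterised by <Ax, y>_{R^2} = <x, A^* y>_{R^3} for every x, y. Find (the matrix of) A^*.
A^* = A^T =
[[2, 2],
 [-2, -3],
 [1, -2]]

For real matrices with standard dot products, the defining identity <Ax, y> = <x, A^* y> gives (Ax)^T y = x^T (A^*) y, i.e. x^T A^T y = x^T (A^*) y. Since this holds for all x, y, we must have A^* = A^T. Therefore
A^* =
[[2, 2],
 [-2, -3],
 [1, -2]].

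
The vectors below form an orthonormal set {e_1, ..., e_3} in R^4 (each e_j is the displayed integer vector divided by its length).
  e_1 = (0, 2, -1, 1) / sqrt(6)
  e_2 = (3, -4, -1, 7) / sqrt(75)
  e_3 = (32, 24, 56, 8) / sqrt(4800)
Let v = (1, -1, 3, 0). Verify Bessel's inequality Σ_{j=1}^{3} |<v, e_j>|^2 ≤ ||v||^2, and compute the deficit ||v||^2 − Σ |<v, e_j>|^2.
Σ |<v, e_j>|^2 = 65/6; ||v||^2 = 11; deficit = 1/6

Write each e_j = u_j / sqrt(<u_j, u_j>) where u_j is the displayed integer vector. Then <v, e_j> = <v, u_j> / sqrt(<u_j, u_j>), so |<v, e_j>|^2 = <v, u_j>^2 / <u_j, u_j>.
Coefficients: <v, e_1> = -5/sqrt(6), <v, e_2> = 4/sqrt(75), <v, e_3> = 176/sqrt(4800).
Square and sum: Σ |<v, e_j>|^2 = 65/6.
Compute ||v||^2 = v·v = 11.
Deficit = 11 − 65/6 = 1/6 ≥ 0, confirming Bessel's inequality. (The deficit equals ||v − Σ <v,e_j> e_j||^2, the squared distance from v to span{e_j}.)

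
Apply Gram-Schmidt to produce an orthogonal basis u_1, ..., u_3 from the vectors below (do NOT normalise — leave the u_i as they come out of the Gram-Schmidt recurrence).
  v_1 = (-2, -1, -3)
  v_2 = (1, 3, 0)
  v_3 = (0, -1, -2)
Orthogonal basis:
  u_1 = (-2, -1, -3)
  u_2 = (2/7, 37/14, -15/14)
  u_3 = (117/115, -39/115, -13/23)

Apply the Gram-Schmidt recurrence
  u_1 = v_1
  u_i = v_i − Σ_{j<i} ((v_i · u_j) / (u_j · u_j)) · u_j.

Step by step this gives:
  u_1 = (-2, -1, -3)
  u_2 = (2/7, 37/14, -15/14)
  u_3 = (117/115, -39/115, -13/23)

Orthogonality check:
  u_2 · u_1 = 0 (should be 0)
  u_3 · u_1 = 0 (should be 0)
  u_3 · u_2 = 0 (should be 0)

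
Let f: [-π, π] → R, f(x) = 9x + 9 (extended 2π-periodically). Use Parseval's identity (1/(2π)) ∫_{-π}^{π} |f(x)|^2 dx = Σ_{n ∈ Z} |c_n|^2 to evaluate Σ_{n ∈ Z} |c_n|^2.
Σ |c_n|^2 = 27π^2 + 81

Expand and integrate term by term over [-π, π]:
  ∫ (9x)^2 dx = 81·(2π^3/3); ∫ 2·9·(9)·x dx = 0 (odd integrand); ∫ 9^2 dx = 81·2π.
So (1/(2π)) ∫_{-π}^{π} (9x + 9)^2 dx = 81π^2/3 + 81 = 27π^2 + 81.
Parseval ⇒ Σ |c_n|^2 = 27π^2 + 81.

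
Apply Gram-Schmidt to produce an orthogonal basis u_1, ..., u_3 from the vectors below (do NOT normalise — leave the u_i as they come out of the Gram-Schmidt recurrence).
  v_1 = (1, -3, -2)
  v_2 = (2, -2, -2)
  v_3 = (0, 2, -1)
Orthogonal basis:
  u_1 = (1, -3, -2)
  u_2 = (8/7, 4/7, -2/7)
  u_3 = (-2/3, 2/3, -4/3)

Apply the Gram-Schmidt recurrence
  u_1 = v_1
  u_i = v_i − Σ_{j<i} ((v_i · u_j) / (u_j · u_j)) · u_j.

Step by step this gives:
  u_1 = (1, -3, -2)
  u_2 = (8/7, 4/7, -2/7)
  u_3 = (-2/3, 2/3, -4/3)

Orthogonality check:
  u_2 · u_1 = 0 (should be 0)
  u_3 · u_1 = 0 (should be 0)
  u_3 · u_2 = 0 (should be 0)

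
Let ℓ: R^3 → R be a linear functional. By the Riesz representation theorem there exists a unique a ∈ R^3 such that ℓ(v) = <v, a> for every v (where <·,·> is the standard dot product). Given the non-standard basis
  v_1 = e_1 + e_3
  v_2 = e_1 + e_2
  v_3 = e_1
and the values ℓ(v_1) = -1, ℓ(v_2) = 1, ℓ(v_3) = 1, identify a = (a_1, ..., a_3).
a = (1, 0, -2)

Write a = (a_1, ..., a_3) in the standard basis. For each basis vector v_i, ℓ(v_i) = <v_i, a> is a linear equation in the a_j's. Collect the n equations into a matrix system V a = ℓ, where row i of V is v_i (expressed in the standard basis). Since V is invertible (lower-triangular with 1s on the diagonal, up to permutation), solve by back-substitution:
  V =
[[1, 0, 1],
 [1, 1, 0],
 [1, 0, 0]]
  V a = (-1, 1, 1)
Solving gives a = (1, 0, -2).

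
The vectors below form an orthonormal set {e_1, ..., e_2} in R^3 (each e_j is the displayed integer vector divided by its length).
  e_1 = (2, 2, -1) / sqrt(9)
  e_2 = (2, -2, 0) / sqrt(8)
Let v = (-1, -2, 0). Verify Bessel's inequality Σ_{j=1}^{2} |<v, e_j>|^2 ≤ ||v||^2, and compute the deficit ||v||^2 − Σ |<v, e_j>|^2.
Σ |<v, e_j>|^2 = 9/2; ||v||^2 = 5; deficit = 1/2

Write each e_j = u_j / sqrt(<u_j, u_j>) where u_j is the displayed integer vector. Then <v, e_j> = <v, u_j> / sqrt(<u_j, u_j>), so |<v, e_j>|^2 = <v, u_j>^2 / <u_j, u_j>.
Coefficients: <v, e_1> = -6/sqrt(9), <v, e_2> = 2/sqrt(8).
Square and sum: Σ |<v, e_j>|^2 = 9/2.
Compute ||v||^2 = v·v = 5.
Deficit = 5 − 9/2 = 1/2 ≥ 0, confirming Bessel's inequality. (The deficit equals ||v − Σ <v,e_j> e_j||^2, the squared distance from v to span{e_j}.)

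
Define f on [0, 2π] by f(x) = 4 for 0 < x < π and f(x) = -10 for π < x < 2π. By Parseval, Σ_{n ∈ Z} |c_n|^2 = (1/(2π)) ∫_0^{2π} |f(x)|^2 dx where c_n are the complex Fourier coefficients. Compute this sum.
Σ |c_n|^2 = 58

Parseval equates the L^2 energy of f (normalised by 1/(2π)) with the ℓ^2 sum of its Fourier coefficients: (1/(2π)) ∫_0^{2π} |f|^2 = Σ |c_n|^2.
Compute the left side: (1/(2π)) [∫_0^π 4^2 dx + ∫_π^{2π} (-10)^2 dx] = (1/(2π)) · (16π + 100π) = (16 + 100)/2 = 58.
So Σ_{n ∈ Z} |c_n|^2 = 58.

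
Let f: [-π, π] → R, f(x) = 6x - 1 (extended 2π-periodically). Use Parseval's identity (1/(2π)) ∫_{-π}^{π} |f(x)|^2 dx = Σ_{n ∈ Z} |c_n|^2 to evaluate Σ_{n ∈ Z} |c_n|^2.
Σ |c_n|^2 = 12π^2 + 1

Expand and integrate term by term over [-π, π]:
  ∫ (6x)^2 dx = 36·(2π^3/3); ∫ 2·6·(-1)·x dx = 0 (odd integrand); ∫ (-1)^2 dx = 1·2π.
So (1/(2π)) ∫_{-π}^{π} (6x - 1)^2 dx = 36π^2/3 + 1 = 12π^2 + 1.
Parseval ⇒ Σ |c_n|^2 = 12π^2 + 1.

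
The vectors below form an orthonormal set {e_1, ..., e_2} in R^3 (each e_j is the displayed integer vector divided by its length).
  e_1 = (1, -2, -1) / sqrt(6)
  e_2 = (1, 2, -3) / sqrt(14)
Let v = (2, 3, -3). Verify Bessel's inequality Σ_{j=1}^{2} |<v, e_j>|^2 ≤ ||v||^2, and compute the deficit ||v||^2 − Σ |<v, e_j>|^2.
Σ |<v, e_j>|^2 = 437/21; ||v||^2 = 22; deficit = 25/21

Write each e_j = u_j / sqrt(<u_j, u_j>) where u_j is the displayed integer vector. Then <v, e_j> = <v, u_j> / sqrt(<u_j, u_j>), so |<v, e_j>|^2 = <v, u_j>^2 / <u_j, u_j>.
Coefficients: <v, e_1> = -1/sqrt(6), <v, e_2> = 17/sqrt(14).
Square and sum: Σ |<v, e_j>|^2 = 437/21.
Compute ||v||^2 = v·v = 22.
Deficit = 22 − 437/21 = 25/21 ≥ 0, confirming Bessel's inequality. (The deficit equals ||v − Σ <v,e_j> e_j||^2, the squared distance from v to span{e_j}.)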